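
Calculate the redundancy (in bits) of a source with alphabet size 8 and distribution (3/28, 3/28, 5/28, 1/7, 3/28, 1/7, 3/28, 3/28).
0.0278 bits

Redundancy measures how far a source is from maximum entropy:
R = H_max - H(X)

Maximum entropy for 8 symbols: H_max = log_2(8) = 3.0000 bits
Actual entropy: H(X) = 2.9722 bits
Redundancy: R = 3.0000 - 2.9722 = 0.0278 bits

This redundancy represents potential for compression: the source could be compressed by 0.0278 bits per symbol.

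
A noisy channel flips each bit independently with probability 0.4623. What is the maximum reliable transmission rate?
0.0041 bits

For a binary symmetric channel (BSC) with error probability p:
Capacity C = 1 - H(p) bits per symbol

where H(p) = -p log₂(p) - (1-p) log₂(1-p) is the binary entropy function.

H(0.4623) = 0.9959 bits
C = 1 - 0.9959 = 0.0041 bits per symbol

This means we can reliably transmit up to 0.0041 bits of information per channel use.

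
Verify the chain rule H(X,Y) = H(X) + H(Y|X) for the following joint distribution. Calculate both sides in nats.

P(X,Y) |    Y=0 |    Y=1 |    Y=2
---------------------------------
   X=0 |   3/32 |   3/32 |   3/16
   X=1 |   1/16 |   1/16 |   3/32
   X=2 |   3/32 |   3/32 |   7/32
H(X,Y) = 2.1025, H(X) = 1.0662, H(Y|X) = 1.0363 (all in nats)

Chain rule: H(X,Y) = H(X) + H(Y|X)

Left side — joint entropy directly:
H(X,Y) = -Σ p(x,y) log p(x,y) = 2.1025 nats

Right side — compute H(Y|X) from the conditional distributions:
P(X) = (3/8, 7/32, 13/32), so H(X) = 1.0662 nats
H(Y|X) = Σ_x P(X=x) · H(Y|X=x):
  P(Y|X=0) = (1/4, 1/4, 1/2), H(Y|X=0) = 1.0397, weight P(X=0) = 3/8
  P(Y|X=1) = (2/7, 2/7, 3/7), H(Y|X=1) = 1.0790, weight P(X=1) = 7/32
  P(Y|X=2) = (3/13, 3/13, 7/13), H(Y|X=2) = 1.0101, weight P(X=2) = 13/32
H(Y|X) = 1.0363 nats

H(X) + H(Y|X) = 1.0662 + 1.0363 = 2.1025 nats

Both sides equal 2.1025 nats. ✓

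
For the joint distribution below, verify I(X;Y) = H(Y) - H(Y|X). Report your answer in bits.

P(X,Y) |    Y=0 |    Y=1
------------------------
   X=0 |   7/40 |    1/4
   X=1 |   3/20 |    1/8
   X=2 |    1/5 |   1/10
I(X;Y) = 0.0339 bits

Mutual information has multiple equivalent forms:
- I(X;Y) = H(X) - H(X|Y)
- I(X;Y) = H(Y) - H(Y|X)
- I(X;Y) = H(X) + H(Y) - H(X,Y)

Computing all quantities:
H(X) = 1.5579, H(Y) = 0.9982, H(X,Y) = 2.5222
H(X|Y) = 1.5240, H(Y|X) = 0.9642

Verification:
H(X) - H(X|Y) = 1.5579 - 1.5240 = 0.0339
H(Y) - H(Y|X) = 0.9982 - 0.9642 = 0.0339
H(X) + H(Y) - H(X,Y) = 1.5579 + 0.9982 - 2.5222 = 0.0339

All forms give I(X;Y) = 0.0339 bits. ✓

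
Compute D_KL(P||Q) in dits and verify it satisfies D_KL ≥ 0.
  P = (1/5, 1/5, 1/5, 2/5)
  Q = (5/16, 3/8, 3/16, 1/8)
0.1143 dits

KL divergence satisfies the Gibbs inequality: D_KL(P||Q) ≥ 0 for all distributions P, Q.

D_KL(P||Q) = Σ p(x) log(p(x)/q(x))
Term by term:
  x=0: 1/5 × log_10[(1/5)/(5/16)] = -0.0388
  x=1: 1/5 × log_10[(1/5)/(3/8)] = -0.0546
  x=2: 1/5 × log_10[(1/5)/(3/16)] = 0.0056
  x=3: 2/5 × log_10[(2/5)/(1/8)] = 0.2021
D_KL(P||Q) = 0.1143 dits

D_KL(P||Q) = 0.1143 ≥ 0 ✓

This non-negativity is a fundamental property: relative entropy cannot be negative because it measures how different Q is from P.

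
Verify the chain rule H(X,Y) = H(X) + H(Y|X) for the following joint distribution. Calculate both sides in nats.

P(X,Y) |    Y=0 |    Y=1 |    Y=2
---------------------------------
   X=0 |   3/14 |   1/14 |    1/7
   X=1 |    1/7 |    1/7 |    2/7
H(X,Y) = 1.7105, H(X) = 0.6829, H(Y|X) = 1.0276 (all in nats)

Chain rule: H(X,Y) = H(X) + H(Y|X)

Left side — joint entropy directly:
H(X,Y) = -Σ p(x,y) log p(x,y) = 1.7105 nats

Right side — compute H(Y|X) from the conditional distributions:
P(X) = (3/7, 4/7), so H(X) = 0.6829 nats
H(Y|X) = Σ_x P(X=x) · H(Y|X=x):
  P(Y|X=0) = (1/2, 1/6, 1/3), H(Y|X=0) = 1.0114, weight P(X=0) = 3/7
  P(Y|X=1) = (1/4, 1/4, 1/2), H(Y|X=1) = 1.0397, weight P(X=1) = 4/7
H(Y|X) = 1.0276 nats

H(X) + H(Y|X) = 0.6829 + 1.0276 = 1.7105 nats

Both sides equal 1.7105 nats. ✓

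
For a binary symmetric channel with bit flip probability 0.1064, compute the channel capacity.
0.5110 bits

For a binary symmetric channel (BSC) with error probability p:
Capacity C = 1 - H(p) bits per symbol

where H(p) = -p log₂(p) - (1-p) log₂(1-p) is the binary entropy function.

H(0.1064) = 0.4890 bits
C = 1 - 0.4890 = 0.5110 bits per symbol

This means we can reliably transmit up to 0.5110 bits of information per channel use.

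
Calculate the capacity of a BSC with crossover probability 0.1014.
0.5266 bits

For a binary symmetric channel (BSC) with error probability p:
Capacity C = 1 - H(p) bits per symbol

where H(p) = -p log₂(p) - (1-p) log₂(1-p) is the binary entropy function.

H(0.1014) = 0.4734 bits
C = 1 - 0.4734 = 0.5266 bits per symbol

This means we can reliably transmit up to 0.5266 bits of information per channel use.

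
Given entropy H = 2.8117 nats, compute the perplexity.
16.6382

Perplexity is e^H (or exp(H) for natural log).

H = 2.8117 nats
Perplexity = e^2.8117 = 16.6382

Interpretation: The model's uncertainty is equivalent to choosing uniformly among 16.6 options.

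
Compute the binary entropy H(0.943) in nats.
0.2186 nats

The binary entropy function is:
H(p) = -p log(p) - (1-p) log(1-p)

H(0.943) = -0.943 × log_e(0.943) - 0.057 × log_e(0.057)
H(0.943) = 0.2186 nats

Note: Binary entropy is maximized at p=0.5 (H=1 bit) and minimized at p=0 or p=1 (H=0).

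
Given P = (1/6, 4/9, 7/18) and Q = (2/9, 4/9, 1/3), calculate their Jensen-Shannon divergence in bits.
0.0044 bits

Jensen-Shannon divergence is:
JSD(P||Q) = 0.5 × D_KL(P||M) + 0.5 × D_KL(Q||M)
where M = 0.5 × (P + Q) is the mixture distribution.

M = 0.5 × (1/6, 4/9, 7/18) + 0.5 × (2/9, 4/9, 1/3) = (7/36, 4/9, 13/36)

D_KL(P||M) = 0.0045 bits
D_KL(Q||M) = 0.0043 bits

JSD(P||Q) = 0.5 × 0.0045 + 0.5 × 0.0043 = 0.0044 bits

Unlike KL divergence, JSD is symmetric and bounded: 0 ≤ JSD ≤ log(2).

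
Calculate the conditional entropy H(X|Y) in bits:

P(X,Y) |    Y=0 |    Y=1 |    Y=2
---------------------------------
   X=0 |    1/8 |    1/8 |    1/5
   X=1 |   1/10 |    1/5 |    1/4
0.9814 bits

Using the chain rule: H(X|Y) = H(X,Y) - H(Y)

First, compute H(X,Y) = 2.5110 bits

Marginal P(Y) = (9/40, 13/40, 9/20)
H(Y) = 1.5296 bits

H(X|Y) = H(X,Y) - H(Y) = 2.5110 - 1.5296 = 0.9814 bits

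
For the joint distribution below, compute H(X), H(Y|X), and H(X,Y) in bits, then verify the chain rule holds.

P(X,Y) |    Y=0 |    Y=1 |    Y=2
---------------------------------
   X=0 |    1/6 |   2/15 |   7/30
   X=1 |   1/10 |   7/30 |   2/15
H(X,Y) = 2.5180, H(X) = 0.9968, H(Y|X) = 1.5212 (all in bits)

Chain rule: H(X,Y) = H(X) + H(Y|X)

Left side — joint entropy directly:
H(X,Y) = -Σ p(x,y) log p(x,y) = 2.5180 bits

Right side — compute H(Y|X) from the conditional distributions:
P(X) = (8/15, 7/15), so H(X) = 0.9968 bits
H(Y|X) = Σ_x P(X=x) · H(Y|X=x):
  P(Y|X=0) = (5/16, 1/4, 7/16), H(Y|X=0) = 1.5462, weight P(X=0) = 8/15
  P(Y|X=1) = (3/14, 1/2, 2/7), H(Y|X=1) = 1.4926, weight P(X=1) = 7/15
H(Y|X) = 1.5212 bits

H(X) + H(Y|X) = 0.9968 + 1.5212 = 2.5180 bits

Both sides equal 2.5180 bits. ✓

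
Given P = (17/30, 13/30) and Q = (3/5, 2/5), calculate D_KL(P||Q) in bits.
0.0033 bits

KL divergence: D_KL(P||Q) = Σ p(x) log(p(x)/q(x))

Computing term by term:
  x=0: 17/30 × log_2[(17/30)/(3/5)] = 17/30 × -0.0825 = -0.0467
  x=1: 13/30 × log_2[(13/30)/(2/5)] = 13/30 × 0.1155 = 0.0500

D_KL(P||Q) = 0.0033 bits

Note: KL divergence is always non-negative and equals 0 iff P = Q.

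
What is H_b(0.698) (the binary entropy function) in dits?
0.2660 dits

The binary entropy function is:
H(p) = -p log(p) - (1-p) log(1-p)

H(0.698) = -0.698 × log_10(0.698) - 0.302 × log_10(0.302)
H(0.698) = 0.2660 dits

Note: Binary entropy is maximized at p=0.5 (H=1 bit) and minimized at p=0 or p=1 (H=0).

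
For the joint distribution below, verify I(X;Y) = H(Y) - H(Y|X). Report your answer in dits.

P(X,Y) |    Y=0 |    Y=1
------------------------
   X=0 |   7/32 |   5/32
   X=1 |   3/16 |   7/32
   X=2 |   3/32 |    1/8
I(X;Y) = 0.0038 dits

Mutual information has multiple equivalent forms:
- I(X;Y) = H(X) - H(X|Y)
- I(X;Y) = H(Y) - H(Y|X)
- I(X;Y) = H(X) + H(Y) - H(X,Y)

Computing all quantities:
H(X) = 0.4631, H(Y) = 0.3010, H(X,Y) = 0.7603
H(X|Y) = 0.4593, H(Y|X) = 0.2973

Verification:
H(X) - H(X|Y) = 0.4631 - 0.4593 = 0.0038
H(Y) - H(Y|X) = 0.3010 - 0.2973 = 0.0038
H(X) + H(Y) - H(X,Y) = 0.4631 + 0.3010 - 0.7603 = 0.0038

All forms give I(X;Y) = 0.0038 dits. ✓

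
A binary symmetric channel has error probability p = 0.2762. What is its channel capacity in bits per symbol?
0.1498 bits

For a binary symmetric channel (BSC) with error probability p:
Capacity C = 1 - H(p) bits per symbol

where H(p) = -p log₂(p) - (1-p) log₂(1-p) is the binary entropy function.

H(0.2762) = 0.8502 bits
C = 1 - 0.8502 = 0.1498 bits per symbol

This means we can reliably transmit up to 0.1498 bits of information per channel use.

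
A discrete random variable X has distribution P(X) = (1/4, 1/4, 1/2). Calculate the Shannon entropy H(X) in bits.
1.5000 bits

Shannon entropy is H(X) = -Σ p(x) log p(x).

For P = (1/4, 1/4, 1/2):
H = -1/4 × log_2(1/4) -1/4 × log_2(1/4) -1/2 × log_2(1/2)
H = 1.5000 bits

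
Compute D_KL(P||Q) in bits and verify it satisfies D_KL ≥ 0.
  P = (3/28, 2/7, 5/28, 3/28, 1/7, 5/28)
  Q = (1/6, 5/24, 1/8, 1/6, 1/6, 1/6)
0.0715 bits

KL divergence satisfies the Gibbs inequality: D_KL(P||Q) ≥ 0 for all distributions P, Q.

D_KL(P||Q) = Σ p(x) log(p(x)/q(x))
Term by term:
  x=0: 3/28 × log_2[(3/28)/(1/6)] = -0.0683
  x=1: 2/7 × log_2[(2/7)/(5/24)] = 0.1302
  x=2: 5/28 × log_2[(5/28)/(1/8)] = 0.0919
  x=3: 3/28 × log_2[(3/28)/(1/6)] = -0.0683
  x=4: 1/7 × log_2[(1/7)/(1/6)] = -0.0318
  x=5: 5/28 × log_2[(5/28)/(1/6)] = 0.0178
D_KL(P||Q) = 0.0715 bits

D_KL(P||Q) = 0.0715 ≥ 0 ✓

This non-negativity is a fundamental property: relative entropy cannot be negative because it measures how different Q is from P.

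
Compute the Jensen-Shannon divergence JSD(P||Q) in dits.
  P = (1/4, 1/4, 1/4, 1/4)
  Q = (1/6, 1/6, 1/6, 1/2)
0.0147 dits

Jensen-Shannon divergence is:
JSD(P||Q) = 0.5 × D_KL(P||M) + 0.5 × D_KL(Q||M)
where M = 0.5 × (P + Q) is the mixture distribution.

M = 0.5 × (1/4, 1/4, 1/4, 1/4) + 0.5 × (1/6, 1/6, 1/6, 1/2) = (5/24, 5/24, 5/24, 3/8)

D_KL(P||M) = 0.0154 dits
D_KL(Q||M) = 0.0140 dits

JSD(P||Q) = 0.5 × 0.0154 + 0.5 × 0.0140 = 0.0147 dits

Unlike KL divergence, JSD is symmetric and bounded: 0 ≤ JSD ≤ log(2).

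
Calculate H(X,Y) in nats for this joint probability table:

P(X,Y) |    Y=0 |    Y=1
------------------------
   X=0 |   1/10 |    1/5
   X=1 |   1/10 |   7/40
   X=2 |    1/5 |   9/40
1.7449 nats

Joint entropy is H(X,Y) = -Σ_{x,y} p(x,y) log p(x,y).

Summing over all non-zero entries:
H(X,Y) = -[1/10·log_e(1/10) + 1/5·log_e(1/5) + 1/10·log_e(1/10) + 7/40·log_e(7/40) + 1/5·log_e(1/5) + 9/40·log_e(9/40)]
H(X,Y) = 1.7449 nats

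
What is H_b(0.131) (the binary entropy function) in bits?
0.5602 bits

The binary entropy function is:
H(p) = -p log(p) - (1-p) log(1-p)

H(0.131) = -0.131 × log_2(0.131) - 0.869 × log_2(0.869)
H(0.131) = 0.5602 bits

Note: Binary entropy is maximized at p=0.5 (H=1 bit) and minimized at p=0 or p=1 (H=0).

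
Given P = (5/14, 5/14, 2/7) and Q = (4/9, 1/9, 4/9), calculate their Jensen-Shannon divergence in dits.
0.0196 dits

Jensen-Shannon divergence is:
JSD(P||Q) = 0.5 × D_KL(P||M) + 0.5 × D_KL(Q||M)
where M = 0.5 × (P + Q) is the mixture distribution.

M = 0.5 × (5/14, 5/14, 2/7) + 0.5 × (4/9, 1/9, 4/9) = (0.400794, 0.234127, 0.365079)

D_KL(P||M) = 0.0172 dits
D_KL(Q||M) = 0.0220 dits

JSD(P||Q) = 0.5 × 0.0172 + 0.5 × 0.0220 = 0.0196 dits

Unlike KL divergence, JSD is symmetric and bounded: 0 ≤ JSD ≤ log(2).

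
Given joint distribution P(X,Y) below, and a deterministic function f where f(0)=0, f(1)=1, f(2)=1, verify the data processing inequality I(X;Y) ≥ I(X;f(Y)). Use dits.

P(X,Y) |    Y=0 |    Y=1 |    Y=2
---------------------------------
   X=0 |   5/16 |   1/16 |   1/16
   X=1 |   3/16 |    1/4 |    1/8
I(X;Y) = 0.0342, I(X;f(Y)) = 0.0319, inequality holds: 0.0342 ≥ 0.0319

Data Processing Inequality: For any Markov chain X → Y → Z, we have I(X;Y) ≥ I(X;Z).

Here Z = f(Y) is a deterministic function of Y, forming X → Y → Z.

Original I(X;Y) = 0.0342 dits

After applying f:
P(X,Z) where Z=f(Y):
- P(X,Z=0) = P(X,Y=0)
- P(X,Z=1) = P(X,Y=1) + P(X,Y=2)

I(X;Z) = I(X;f(Y)) = 0.0319 dits

Verification: 0.0342 ≥ 0.0319 ✓

Information cannot be created by processing; the function f can only lose information about X.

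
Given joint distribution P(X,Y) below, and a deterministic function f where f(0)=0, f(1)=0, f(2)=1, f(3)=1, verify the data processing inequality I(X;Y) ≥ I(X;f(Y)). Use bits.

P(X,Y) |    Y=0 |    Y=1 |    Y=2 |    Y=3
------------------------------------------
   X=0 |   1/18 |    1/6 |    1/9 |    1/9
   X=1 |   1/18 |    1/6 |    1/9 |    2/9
I(X;Y) = 0.0183, I(X;f(Y)) = 0.0072, inequality holds: 0.0183 ≥ 0.0072

Data Processing Inequality: For any Markov chain X → Y → Z, we have I(X;Y) ≥ I(X;Z).

Here Z = f(Y) is a deterministic function of Y, forming X → Y → Z.

Original I(X;Y) = 0.0183 bits

After applying f:
P(X,Z) where Z=f(Y):
- P(X,Z=0) = P(X,Y=0) + P(X,Y=1)
- P(X,Z=1) = P(X,Y=2) + P(X,Y=3)

I(X;Z) = I(X;f(Y)) = 0.0072 bits

Verification: 0.0183 ≥ 0.0072 ✓

Information cannot be created by processing; the function f can only lose information about X.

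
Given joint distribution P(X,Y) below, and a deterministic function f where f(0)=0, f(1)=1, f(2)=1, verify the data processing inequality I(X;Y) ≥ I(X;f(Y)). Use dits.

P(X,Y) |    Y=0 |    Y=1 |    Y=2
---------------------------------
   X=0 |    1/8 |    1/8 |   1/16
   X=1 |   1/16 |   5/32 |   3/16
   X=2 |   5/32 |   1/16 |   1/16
I(X;Y) = 0.0334, I(X;f(Y)) = 0.0285, inequality holds: 0.0334 ≥ 0.0285

Data Processing Inequality: For any Markov chain X → Y → Z, we have I(X;Y) ≥ I(X;Z).

Here Z = f(Y) is a deterministic function of Y, forming X → Y → Z.

Original I(X;Y) = 0.0334 dits

After applying f:
P(X,Z) where Z=f(Y):
- P(X,Z=0) = P(X,Y=0)
- P(X,Z=1) = P(X,Y=1) + P(X,Y=2)

I(X;Z) = I(X;f(Y)) = 0.0285 dits

Verification: 0.0334 ≥ 0.0285 ✓

Information cannot be created by processing; the function f can only lose information about X.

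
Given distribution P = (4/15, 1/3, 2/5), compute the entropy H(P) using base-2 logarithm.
1.5656 bits

Shannon entropy is H(X) = -Σ p(x) log p(x).

For P = (4/15, 1/3, 2/5):
H = -4/15 × log_2(4/15) -1/3 × log_2(1/3) -2/5 × log_2(2/5)
H = 1.5656 bits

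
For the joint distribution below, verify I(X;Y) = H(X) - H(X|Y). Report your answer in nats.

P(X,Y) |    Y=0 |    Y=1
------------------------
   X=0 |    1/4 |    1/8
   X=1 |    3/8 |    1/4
I(X;Y) = 0.0022 nats

Mutual information has multiple equivalent forms:
- I(X;Y) = H(X) - H(X|Y)
- I(X;Y) = H(Y) - H(Y|X)
- I(X;Y) = H(X) + H(Y) - H(X,Y)

Computing all quantities:
H(X) = 0.6616, H(Y) = 0.6616, H(X,Y) = 1.3209
H(X|Y) = 0.6593, H(Y|X) = 0.6593

Verification:
H(X) - H(X|Y) = 0.6616 - 0.6593 = 0.0022
H(Y) - H(Y|X) = 0.6616 - 0.6593 = 0.0022
H(X) + H(Y) - H(X,Y) = 0.6616 + 0.6616 - 1.3209 = 0.0022

All forms give I(X;Y) = 0.0022 nats. ✓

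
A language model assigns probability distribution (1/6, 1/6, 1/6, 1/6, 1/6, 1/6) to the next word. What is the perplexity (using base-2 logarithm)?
6.0000

Perplexity is 2^H (or exp(H) for natural log).

First, H = -Σ p log p = 2.5850 bits
Perplexity = 2^2.5850 = 6.0000

Interpretation: The model's uncertainty is equivalent to choosing uniformly among 6.0 options.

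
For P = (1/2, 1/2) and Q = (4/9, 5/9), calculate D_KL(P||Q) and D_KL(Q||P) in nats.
D_KL(P||Q) = 0.0062, D_KL(Q||P) = 0.0062

KL divergence is not symmetric: D_KL(P||Q) ≠ D_KL(Q||P) in general.

D_KL(P||Q) = 0.0062 nats
D_KL(Q||P) = 0.0062 nats

In this case they happen to be equal (to 4 decimal places).

This asymmetry is why KL divergence is not a true distance metric.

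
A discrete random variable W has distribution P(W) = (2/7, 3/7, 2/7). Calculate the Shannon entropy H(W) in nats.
1.0790 nats

Shannon entropy is H(X) = -Σ p(x) log p(x).

For P = (2/7, 3/7, 2/7):
H = -2/7 × log_e(2/7) -3/7 × log_e(3/7) -2/7 × log_e(2/7)
H = 1.0790 nats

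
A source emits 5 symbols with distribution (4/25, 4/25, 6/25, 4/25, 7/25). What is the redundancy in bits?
0.0445 bits

Redundancy measures how far a source is from maximum entropy:
R = H_max - H(X)

Maximum entropy for 5 symbols: H_max = log_2(5) = 2.3219 bits
Actual entropy: H(X) = 2.2774 bits
Redundancy: R = 2.3219 - 2.2774 = 0.0445 bits

This redundancy represents potential for compression: the source could be compressed by 0.0445 bits per symbol.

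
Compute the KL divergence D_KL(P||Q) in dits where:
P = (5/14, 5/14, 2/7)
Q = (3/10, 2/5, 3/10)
0.0034 dits

KL divergence: D_KL(P||Q) = Σ p(x) log(p(x)/q(x))

Computing term by term:
  x=0: 5/14 × log_10[(5/14)/(3/10)] = 5/14 × 0.0757 = 0.0270
  x=1: 5/14 × log_10[(5/14)/(2/5)] = 5/14 × -0.0492 = -0.0176
  x=2: 2/7 × log_10[(2/7)/(3/10)] = 2/7 × -0.0212 = -0.0061

D_KL(P||Q) = 0.0034 dits

Note: KL divergence is always non-negative and equals 0 iff P = Q.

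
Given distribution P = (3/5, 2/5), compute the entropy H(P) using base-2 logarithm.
0.9710 bits

Shannon entropy is H(X) = -Σ p(x) log p(x).

For P = (3/5, 2/5):
H = -3/5 × log_2(3/5) -2/5 × log_2(2/5)
H = 0.9710 bits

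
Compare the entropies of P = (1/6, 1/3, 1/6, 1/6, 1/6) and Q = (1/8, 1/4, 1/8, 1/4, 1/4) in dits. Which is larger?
P

Computing entropies in dits:
H(P) = 0.6778
H(Q) = 0.6773

Distribution P has higher entropy.

Intuition: The distribution closer to uniform (more spread out) has higher entropy.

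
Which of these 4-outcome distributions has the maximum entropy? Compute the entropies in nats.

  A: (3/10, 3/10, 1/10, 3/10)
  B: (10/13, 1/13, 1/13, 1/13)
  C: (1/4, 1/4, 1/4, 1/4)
C

For a discrete distribution over n outcomes, entropy is maximized by the uniform distribution.

Computing entropies:
H(A) = 1.3138 nats
H(B) = 0.7937 nats
H(C) = 1.3863 nats

The uniform distribution (where all probabilities equal 1/4) achieves the maximum entropy of log_e(4) = 1.3863 nats.

Distribution C has the highest entropy.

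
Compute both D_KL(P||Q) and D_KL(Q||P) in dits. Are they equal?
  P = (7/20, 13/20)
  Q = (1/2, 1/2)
D_KL(P||Q) = 0.0198, D_KL(Q||P) = 0.0205

KL divergence is not symmetric: D_KL(P||Q) ≠ D_KL(Q||P) in general.

D_KL(P||Q) = 0.0198 dits
D_KL(Q||P) = 0.0205 dits

No, they are not equal!

This asymmetry is why KL divergence is not a true distance metric.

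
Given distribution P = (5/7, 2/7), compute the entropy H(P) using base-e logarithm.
0.5983 nats

Shannon entropy is H(X) = -Σ p(x) log p(x).

For P = (5/7, 2/7):
H = -5/7 × log_e(5/7) -2/7 × log_e(2/7)
H = 0.5983 nats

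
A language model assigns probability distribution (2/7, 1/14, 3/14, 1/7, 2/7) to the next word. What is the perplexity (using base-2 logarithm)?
4.5378

Perplexity is 2^H (or exp(H) for natural log).

First, H = -Σ p log p = 2.1820 bits
Perplexity = 2^2.1820 = 4.5378

Interpretation: The model's uncertainty is equivalent to choosing uniformly among 4.5 options.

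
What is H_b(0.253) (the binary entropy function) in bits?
0.8160 bits

The binary entropy function is:
H(p) = -p log(p) - (1-p) log(1-p)

H(0.253) = -0.253 × log_2(0.253) - 0.747 × log_2(0.747)
H(0.253) = 0.8160 bits

Note: Binary entropy is maximized at p=0.5 (H=1 bit) and minimized at p=0 or p=1 (H=0).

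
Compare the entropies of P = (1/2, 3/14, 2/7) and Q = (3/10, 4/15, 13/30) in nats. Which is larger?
Q

Computing entropies in nats:
H(P) = 1.0346
H(Q) = 1.0760

Distribution Q has higher entropy.

Intuition: The distribution closer to uniform (more spread out) has higher entropy.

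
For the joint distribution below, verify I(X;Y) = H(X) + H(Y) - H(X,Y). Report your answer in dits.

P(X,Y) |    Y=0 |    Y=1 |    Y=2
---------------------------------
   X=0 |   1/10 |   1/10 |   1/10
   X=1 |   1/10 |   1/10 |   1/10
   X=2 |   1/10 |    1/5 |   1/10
I(X;Y) = 0.0060 dits

Mutual information has multiple equivalent forms:
- I(X;Y) = H(X) - H(X|Y)
- I(X;Y) = H(Y) - H(Y|X)
- I(X;Y) = H(X) + H(Y) - H(X,Y)

Computing all quantities:
H(X) = 0.4729, H(Y) = 0.4729, H(X,Y) = 0.9398
H(X|Y) = 0.4669, H(Y|X) = 0.4669

Verification:
H(X) - H(X|Y) = 0.4729 - 0.4669 = 0.0060
H(Y) - H(Y|X) = 0.4729 - 0.4669 = 0.0060
H(X) + H(Y) - H(X,Y) = 0.4729 + 0.4729 - 0.9398 = 0.0060

All forms give I(X;Y) = 0.0060 dits. ✓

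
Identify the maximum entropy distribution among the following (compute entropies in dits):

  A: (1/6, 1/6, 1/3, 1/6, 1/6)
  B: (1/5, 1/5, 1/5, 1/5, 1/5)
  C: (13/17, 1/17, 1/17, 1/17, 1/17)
B

For a discrete distribution over n outcomes, entropy is maximized by the uniform distribution.

Computing entropies:
H(A) = 0.6778 dits
H(B) = 0.6990 dits
H(C) = 0.3786 dits

The uniform distribution (where all probabilities equal 1/5) achieves the maximum entropy of log_10(5) = 0.6990 dits.

Distribution B has the highest entropy.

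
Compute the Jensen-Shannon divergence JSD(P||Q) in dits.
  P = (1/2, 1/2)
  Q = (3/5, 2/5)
0.0022 dits

Jensen-Shannon divergence is:
JSD(P||Q) = 0.5 × D_KL(P||M) + 0.5 × D_KL(Q||M)
where M = 0.5 × (P + Q) is the mixture distribution.

M = 0.5 × (1/2, 1/2) + 0.5 × (3/5, 2/5) = (11/20, 9/20)

D_KL(P||M) = 0.0022 dits
D_KL(Q||M) = 0.0022 dits

JSD(P||Q) = 0.5 × 0.0022 + 0.5 × 0.0022 = 0.0022 dits

Unlike KL divergence, JSD is symmetric and bounded: 0 ≤ JSD ≤ log(2).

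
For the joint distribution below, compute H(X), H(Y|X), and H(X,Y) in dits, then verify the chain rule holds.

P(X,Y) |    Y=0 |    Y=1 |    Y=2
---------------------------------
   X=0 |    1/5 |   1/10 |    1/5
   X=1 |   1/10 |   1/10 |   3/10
H(X,Y) = 0.7365, H(X) = 0.3010, H(Y|X) = 0.4354 (all in dits)

Chain rule: H(X,Y) = H(X) + H(Y|X)

Left side — joint entropy directly:
H(X,Y) = -Σ p(x,y) log p(x,y) = 0.7365 dits

Right side — compute H(Y|X) from the conditional distributions:
P(X) = (1/2, 1/2), so H(X) = 0.3010 dits
H(Y|X) = Σ_x P(X=x) · H(Y|X=x):
  P(Y|X=0) = (2/5, 1/5, 2/5), H(Y|X=0) = 0.4581, weight P(X=0) = 1/2
  P(Y|X=1) = (1/5, 1/5, 3/5), H(Y|X=1) = 0.4127, weight P(X=1) = 1/2
H(Y|X) = 0.4354 dits

H(X) + H(Y|X) = 0.3010 + 0.4354 = 0.7365 dits

Both sides equal 0.7365 dits. ✓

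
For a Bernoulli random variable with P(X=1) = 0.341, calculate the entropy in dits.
0.2787 dits

The binary entropy function is:
H(p) = -p log(p) - (1-p) log(1-p)

H(0.341) = -0.341 × log_10(0.341) - 0.659 × log_10(0.659)
H(0.341) = 0.2787 dits

Note: Binary entropy is maximized at p=0.5 (H=1 bit) and minimized at p=0 or p=1 (H=0).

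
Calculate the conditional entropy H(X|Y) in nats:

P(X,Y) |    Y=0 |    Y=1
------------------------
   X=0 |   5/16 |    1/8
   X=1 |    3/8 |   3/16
0.6840 nats

Using the chain rule: H(X|Y) = H(X,Y) - H(Y)

First, compute H(X,Y) = 1.3051 nats

Marginal P(Y) = (11/16, 5/16)
H(Y) = 0.6211 nats

H(X|Y) = H(X,Y) - H(Y) = 1.3051 - 0.6211 = 0.6840 nats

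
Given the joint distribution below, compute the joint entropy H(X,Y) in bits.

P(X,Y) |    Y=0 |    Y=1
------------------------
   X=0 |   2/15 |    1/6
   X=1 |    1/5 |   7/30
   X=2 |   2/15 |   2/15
2.5479 bits

Joint entropy is H(X,Y) = -Σ_{x,y} p(x,y) log p(x,y).

Summing over all non-zero entries:
H(X,Y) = -[2/15·log_2(2/15) + 1/6·log_2(1/6) + 1/5·log_2(1/5) + 7/30·log_2(7/30) + 2/15·log_2(2/15) + 2/15·log_2(2/15)]
H(X,Y) = 2.5479 bits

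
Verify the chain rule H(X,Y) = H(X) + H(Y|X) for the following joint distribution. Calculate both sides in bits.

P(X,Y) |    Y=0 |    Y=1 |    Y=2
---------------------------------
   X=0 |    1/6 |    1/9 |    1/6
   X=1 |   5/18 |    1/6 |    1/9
H(X,Y) = 2.5102, H(X) = 0.9911, H(Y|X) = 1.5192 (all in bits)

Chain rule: H(X,Y) = H(X) + H(Y|X)

Left side — joint entropy directly:
H(X,Y) = -Σ p(x,y) log p(x,y) = 2.5102 bits

Right side — compute H(Y|X) from the conditional distributions:
P(X) = (4/9, 5/9), so H(X) = 0.9911 bits
H(Y|X) = Σ_x P(X=x) · H(Y|X=x):
  P(Y|X=0) = (3/8, 1/4, 3/8), H(Y|X=0) = 1.5613, weight P(X=0) = 4/9
  P(Y|X=1) = (1/2, 3/10, 1/5), H(Y|X=1) = 1.4855, weight P(X=1) = 5/9
H(Y|X) = 1.5192 bits

H(X) + H(Y|X) = 0.9911 + 1.5192 = 2.5102 bits

Both sides equal 2.5102 bits. ✓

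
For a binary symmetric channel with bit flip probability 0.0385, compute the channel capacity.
0.7646 bits

For a binary symmetric channel (BSC) with error probability p:
Capacity C = 1 - H(p) bits per symbol

where H(p) = -p log₂(p) - (1-p) log₂(1-p) is the binary entropy function.

H(0.0385) = 0.2354 bits
C = 1 - 0.2354 = 0.7646 bits per symbol

This means we can reliably transmit up to 0.7646 bits of information per channel use.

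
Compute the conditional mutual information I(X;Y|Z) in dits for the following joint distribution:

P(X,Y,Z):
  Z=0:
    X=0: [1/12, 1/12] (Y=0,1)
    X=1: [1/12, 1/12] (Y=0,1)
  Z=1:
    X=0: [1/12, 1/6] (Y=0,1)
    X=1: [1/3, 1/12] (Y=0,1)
0.0319 dits

Conditional mutual information: I(X;Y|Z) = H(X|Z) + H(Y|Z) - H(X,Y|Z)

H(Z) = 0.2764
H(X,Z) = 0.5683 → H(X|Z) = 0.2919
H(Y,Z) = 0.5683 → H(Y|Z) = 0.2919
H(X,Y,Z) = 0.8283 → H(X,Y|Z) = 0.5519

I(X;Y|Z) = 0.2919 + 0.2919 - 0.5519 = 0.0319 dits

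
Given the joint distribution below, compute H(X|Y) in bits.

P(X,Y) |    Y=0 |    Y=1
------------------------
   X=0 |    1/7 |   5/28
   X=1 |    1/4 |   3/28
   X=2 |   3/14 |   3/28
1.5450 bits

Using the chain rule: H(X|Y) = H(X,Y) - H(Y)

First, compute H(X,Y) = 2.5116 bits

Marginal P(Y) = (17/28, 11/28)
H(Y) = 0.9666 bits

H(X|Y) = H(X,Y) - H(Y) = 2.5116 - 0.9666 = 1.5450 bits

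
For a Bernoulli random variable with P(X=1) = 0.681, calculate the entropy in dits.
0.2719 dits

The binary entropy function is:
H(p) = -p log(p) - (1-p) log(1-p)

H(0.681) = -0.681 × log_10(0.681) - 0.319 × log_10(0.319)
H(0.681) = 0.2719 dits

Note: Binary entropy is maximized at p=0.5 (H=1 bit) and minimized at p=0 or p=1 (H=0).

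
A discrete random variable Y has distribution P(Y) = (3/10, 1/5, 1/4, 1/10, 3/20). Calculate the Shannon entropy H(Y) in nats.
1.5445 nats

Shannon entropy is H(X) = -Σ p(x) log p(x).

For P = (3/10, 1/5, 1/4, 1/10, 3/20):
H = -3/10 × log_e(3/10) -1/5 × log_e(1/5) -1/4 × log_e(1/4) -1/10 × log_e(1/10) -3/20 × log_e(3/20)
H = 1.5445 nats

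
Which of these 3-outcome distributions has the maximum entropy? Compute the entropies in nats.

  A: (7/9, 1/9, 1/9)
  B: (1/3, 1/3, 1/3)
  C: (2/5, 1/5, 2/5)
B

For a discrete distribution over n outcomes, entropy is maximized by the uniform distribution.

Computing entropies:
H(A) = 0.6837 nats
H(B) = 1.0986 nats
H(C) = 1.0549 nats

The uniform distribution (where all probabilities equal 1/3) achieves the maximum entropy of log_e(3) = 1.0986 nats.

Distribution B has the highest entropy.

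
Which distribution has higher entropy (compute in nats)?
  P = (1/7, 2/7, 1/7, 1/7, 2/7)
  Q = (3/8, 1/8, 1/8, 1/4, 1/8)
P

Computing entropies in nats:
H(P) = 1.5498
H(Q) = 1.4942

Distribution P has higher entropy.

Intuition: The distribution closer to uniform (more spread out) has higher entropy.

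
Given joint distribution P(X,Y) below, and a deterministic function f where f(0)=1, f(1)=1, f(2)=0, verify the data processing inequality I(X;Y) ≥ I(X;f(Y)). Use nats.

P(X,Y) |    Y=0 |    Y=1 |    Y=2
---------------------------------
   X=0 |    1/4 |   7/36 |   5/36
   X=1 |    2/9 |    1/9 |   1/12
I(X;Y) = 0.0054, I(X;f(Y)) = 0.0010, inequality holds: 0.0054 ≥ 0.0010

Data Processing Inequality: For any Markov chain X → Y → Z, we have I(X;Y) ≥ I(X;Z).

Here Z = f(Y) is a deterministic function of Y, forming X → Y → Z.

Original I(X;Y) = 0.0054 nats

After applying f:
P(X,Z) where Z=f(Y):
- P(X,Z=0) = P(X,Y=2)
- P(X,Z=1) = P(X,Y=0) + P(X,Y=1)

I(X;Z) = I(X;f(Y)) = 0.0010 nats

Verification: 0.0054 ≥ 0.0010 ✓

Information cannot be created by processing; the function f can only lose information about X.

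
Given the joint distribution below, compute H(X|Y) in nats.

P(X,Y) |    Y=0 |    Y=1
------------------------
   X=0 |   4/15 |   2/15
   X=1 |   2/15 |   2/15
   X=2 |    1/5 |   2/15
1.0760 nats

Using the chain rule: H(X|Y) = H(X,Y) - H(Y)

First, compute H(X,Y) = 1.7490 nats

Marginal P(Y) = (3/5, 2/5)
H(Y) = 0.6730 nats

H(X|Y) = H(X,Y) - H(Y) = 1.7490 - 0.6730 = 1.0760 nats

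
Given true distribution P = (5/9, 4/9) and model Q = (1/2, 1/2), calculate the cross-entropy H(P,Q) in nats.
0.6931 nats

Cross-entropy: H(P,Q) = -Σ p(x) log q(x)

Alternatively: H(P,Q) = H(P) + D_KL(P||Q)
H(P) = 0.6870 nats
D_KL(P||Q) = 0.0062 nats

H(P,Q) = 0.6870 + 0.0062 = 0.6931 nats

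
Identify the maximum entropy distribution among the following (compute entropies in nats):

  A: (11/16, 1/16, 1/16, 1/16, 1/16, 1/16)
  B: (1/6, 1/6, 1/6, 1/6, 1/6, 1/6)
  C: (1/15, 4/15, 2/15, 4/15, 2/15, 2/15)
B

For a discrete distribution over n outcomes, entropy is maximized by the uniform distribution.

Computing entropies:
H(A) = 1.1240 nats
H(B) = 1.7918 nats
H(C) = 1.6914 nats

The uniform distribution (where all probabilities equal 1/6) achieves the maximum entropy of log_e(6) = 1.7918 nats.

Distribution B has the highest entropy.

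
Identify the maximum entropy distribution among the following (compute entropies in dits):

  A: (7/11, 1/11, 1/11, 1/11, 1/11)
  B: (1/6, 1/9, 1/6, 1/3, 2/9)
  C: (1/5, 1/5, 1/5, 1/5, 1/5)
C

For a discrete distribution over n outcomes, entropy is maximized by the uniform distribution.

Computing entropies:
H(A) = 0.5036 dits
H(B) = 0.6696 dits
H(C) = 0.6990 dits

The uniform distribution (where all probabilities equal 1/5) achieves the maximum entropy of log_10(5) = 0.6990 dits.

Distribution C has the highest entropy.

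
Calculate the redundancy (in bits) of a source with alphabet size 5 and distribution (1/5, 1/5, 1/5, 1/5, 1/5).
0.0000 bits

Redundancy measures how far a source is from maximum entropy:
R = H_max - H(X)

Maximum entropy for 5 symbols: H_max = log_2(5) = 2.3219 bits
Actual entropy: H(X) = 2.3219 bits
Redundancy: R = 2.3219 - 2.3219 = 0.0000 bits

This redundancy represents potential for compression: the source could be compressed by 0.0000 bits per symbol.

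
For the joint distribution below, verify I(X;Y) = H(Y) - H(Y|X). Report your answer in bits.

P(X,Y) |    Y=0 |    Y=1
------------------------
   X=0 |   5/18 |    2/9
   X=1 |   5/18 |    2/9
I(X;Y) = 0.0000 bits

Mutual information has multiple equivalent forms:
- I(X;Y) = H(X) - H(X|Y)
- I(X;Y) = H(Y) - H(Y|X)
- I(X;Y) = H(X) + H(Y) - H(X,Y)

Computing all quantities:
H(X) = 1.0000, H(Y) = 0.9911, H(X,Y) = 1.9911
H(X|Y) = 1.0000, H(Y|X) = 0.9911

Verification:
H(X) - H(X|Y) = 1.0000 - 1.0000 = 0.0000
H(Y) - H(Y|X) = 0.9911 - 0.9911 = 0.0000
H(X) + H(Y) - H(X,Y) = 1.0000 + 0.9911 - 1.9911 = 0.0000

All forms give I(X;Y) = 0.0000 bits. ✓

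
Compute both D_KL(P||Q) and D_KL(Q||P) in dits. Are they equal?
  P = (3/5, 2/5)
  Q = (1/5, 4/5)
D_KL(P||Q) = 0.1659, D_KL(Q||P) = 0.1454

KL divergence is not symmetric: D_KL(P||Q) ≠ D_KL(Q||P) in general.

D_KL(P||Q) = 0.1659 dits
D_KL(Q||P) = 0.1454 dits

No, they are not equal!

This asymmetry is why KL divergence is not a true distance metric.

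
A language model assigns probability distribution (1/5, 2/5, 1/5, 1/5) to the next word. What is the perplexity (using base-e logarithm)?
3.7893

Perplexity is e^H (or exp(H) for natural log).

First, H = -Σ p log p = 1.3322 nats
Perplexity = e^1.3322 = 3.7893

Interpretation: The model's uncertainty is equivalent to choosing uniformly among 3.8 options.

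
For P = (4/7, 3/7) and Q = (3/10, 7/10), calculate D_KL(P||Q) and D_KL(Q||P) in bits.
D_KL(P||Q) = 0.2279, D_KL(Q||P) = 0.2166

KL divergence is not symmetric: D_KL(P||Q) ≠ D_KL(Q||P) in general.

D_KL(P||Q) = 0.2279 bits
D_KL(Q||P) = 0.2166 bits

No, they are not equal!

This asymmetry is why KL divergence is not a true distance metric.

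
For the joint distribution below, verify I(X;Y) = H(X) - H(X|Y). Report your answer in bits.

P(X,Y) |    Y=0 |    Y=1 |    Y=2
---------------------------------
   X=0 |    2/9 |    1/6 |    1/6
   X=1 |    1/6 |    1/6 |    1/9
I(X;Y) = 0.0049 bits

Mutual information has multiple equivalent forms:
- I(X;Y) = H(X) - H(X|Y)
- I(X;Y) = H(Y) - H(Y|X)
- I(X;Y) = H(X) + H(Y) - H(X,Y)

Computing all quantities:
H(X) = 0.9911, H(Y) = 1.5715, H(X,Y) = 2.5577
H(X|Y) = 0.9862, H(Y|X) = 1.5667

Verification:
H(X) - H(X|Y) = 0.9911 - 0.9862 = 0.0049
H(Y) - H(Y|X) = 1.5715 - 1.5667 = 0.0049
H(X) + H(Y) - H(X,Y) = 0.9911 + 1.5715 - 2.5577 = 0.0049

All forms give I(X;Y) = 0.0049 bits. ✓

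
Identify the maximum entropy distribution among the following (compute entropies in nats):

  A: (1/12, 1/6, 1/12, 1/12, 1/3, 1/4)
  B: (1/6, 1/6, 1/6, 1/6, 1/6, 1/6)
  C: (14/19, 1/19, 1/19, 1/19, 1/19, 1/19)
B

For a discrete distribution over n outcomes, entropy is maximized by the uniform distribution.

Computing entropies:
H(A) = 1.6326 nats
H(B) = 1.7918 nats
H(C) = 0.9999 nats

The uniform distribution (where all probabilities equal 1/6) achieves the maximum entropy of log_e(6) = 1.7918 nats.

Distribution B has the highest entropy.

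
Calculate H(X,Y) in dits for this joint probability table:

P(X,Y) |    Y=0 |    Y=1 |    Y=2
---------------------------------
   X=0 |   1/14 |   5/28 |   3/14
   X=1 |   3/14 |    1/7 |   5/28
0.7565 dits

Joint entropy is H(X,Y) = -Σ_{x,y} p(x,y) log p(x,y).

Summing over all non-zero entries:
H(X,Y) = -[1/14·log_10(1/14) + 5/28·log_10(5/28) + 3/14·log_10(3/14) + 3/14·log_10(3/14) + 1/7·log_10(1/7) + 5/28·log_10(5/28)]
H(X,Y) = 0.7565 dits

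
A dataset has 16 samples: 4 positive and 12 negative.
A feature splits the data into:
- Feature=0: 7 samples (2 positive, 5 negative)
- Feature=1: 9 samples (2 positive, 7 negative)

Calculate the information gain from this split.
0.0038 bits

Information Gain = H(Y) - H(Y|Feature)

Before split:
P(positive) = 4/16 = 0.2500
H(Y) = 0.8113 bits

After split:
Feature=0: H = 0.8631 bits (weight = 7/16)
Feature=1: H = 0.7642 bits (weight = 9/16)
H(Y|Feature) = (7/16)×0.8631 + (9/16)×0.7642 = 0.8075 bits

Information Gain = 0.8113 - 0.8075 = 0.0038 bits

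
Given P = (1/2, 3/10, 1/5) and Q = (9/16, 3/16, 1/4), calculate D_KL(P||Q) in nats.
0.0375 nats

KL divergence: D_KL(P||Q) = Σ p(x) log(p(x)/q(x))

Computing term by term:
  x=0: 1/2 × log_e[(1/2)/(9/16)] = 1/2 × -0.1178 = -0.0589
  x=1: 3/10 × log_e[(3/10)/(3/16)] = 3/10 × 0.4700 = 0.1410
  x=2: 1/5 × log_e[(1/5)/(1/4)] = 1/5 × -0.2231 = -0.0446

D_KL(P||Q) = 0.0375 nats

Note: KL divergence is always non-negative and equals 0 iff P = Q.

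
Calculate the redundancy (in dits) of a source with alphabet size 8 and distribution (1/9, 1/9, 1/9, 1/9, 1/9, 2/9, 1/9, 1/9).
0.0157 dits

Redundancy measures how far a source is from maximum entropy:
R = H_max - H(X)

Maximum entropy for 8 symbols: H_max = log_10(8) = 0.9031 dits
Actual entropy: H(X) = 0.8873 dits
Redundancy: R = 0.9031 - 0.8873 = 0.0157 dits

This redundancy represents potential for compression: the source could be compressed by 0.0157 dits per symbol.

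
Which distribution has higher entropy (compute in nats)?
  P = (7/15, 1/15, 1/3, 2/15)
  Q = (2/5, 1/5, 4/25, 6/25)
Q

Computing entropies in nats:
H(P) = 1.1711
H(Q) = 1.3241

Distribution Q has higher entropy.

Intuition: The distribution closer to uniform (more spread out) has higher entropy.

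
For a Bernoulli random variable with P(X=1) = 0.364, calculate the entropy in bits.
0.9460 bits

The binary entropy function is:
H(p) = -p log(p) - (1-p) log(1-p)

H(0.364) = -0.364 × log_2(0.364) - 0.636 × log_2(0.636)
H(0.364) = 0.9460 bits

Note: Binary entropy is maximized at p=0.5 (H=1 bit) and minimized at p=0 or p=1 (H=0).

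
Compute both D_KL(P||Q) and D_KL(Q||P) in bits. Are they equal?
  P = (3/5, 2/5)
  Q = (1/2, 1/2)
D_KL(P||Q) = 0.0290, D_KL(Q||P) = 0.0294

KL divergence is not symmetric: D_KL(P||Q) ≠ D_KL(Q||P) in general.

D_KL(P||Q) = 0.0290 bits
D_KL(Q||P) = 0.0294 bits

No, they are not equal!

This asymmetry is why KL divergence is not a true distance metric.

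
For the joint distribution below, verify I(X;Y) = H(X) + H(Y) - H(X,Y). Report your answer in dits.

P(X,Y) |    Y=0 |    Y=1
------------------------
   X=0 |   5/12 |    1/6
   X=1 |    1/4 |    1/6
I(X;Y) = 0.0031 dits

Mutual information has multiple equivalent forms:
- I(X;Y) = H(X) - H(X|Y)
- I(X;Y) = H(Y) - H(Y|X)
- I(X;Y) = H(X) + H(Y) - H(X,Y)

Computing all quantities:
H(X) = 0.2950, H(Y) = 0.2764, H(X,Y) = 0.5683
H(X|Y) = 0.2919, H(Y|X) = 0.2734

Verification:
H(X) - H(X|Y) = 0.2950 - 0.2919 = 0.0031
H(Y) - H(Y|X) = 0.2764 - 0.2734 = 0.0031
H(X) + H(Y) - H(X,Y) = 0.2950 + 0.2764 - 0.5683 = 0.0031

All forms give I(X;Y) = 0.0031 dits. ✓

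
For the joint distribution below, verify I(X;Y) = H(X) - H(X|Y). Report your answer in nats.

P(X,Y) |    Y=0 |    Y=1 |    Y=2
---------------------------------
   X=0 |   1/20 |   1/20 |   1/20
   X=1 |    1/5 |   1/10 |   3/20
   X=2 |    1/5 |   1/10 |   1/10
I(X;Y) = 0.0090 nats

Mutual information has multiple equivalent forms:
- I(X;Y) = H(X) - H(X|Y)
- I(X;Y) = H(Y) - H(Y|X)
- I(X;Y) = H(X) + H(Y) - H(X,Y)

Computing all quantities:
H(X) = 1.0104, H(Y) = 1.0671, H(X,Y) = 2.0685
H(X|Y) = 1.0014, H(Y|X) = 1.0581

Verification:
H(X) - H(X|Y) = 1.0104 - 1.0014 = 0.0090
H(Y) - H(Y|X) = 1.0671 - 1.0581 = 0.0090
H(X) + H(Y) - H(X,Y) = 1.0104 + 1.0671 - 2.0685 = 0.0090

All forms give I(X;Y) = 0.0090 nats. ✓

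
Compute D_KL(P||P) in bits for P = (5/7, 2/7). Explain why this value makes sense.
0.0000 bits

KL divergence satisfies the Gibbs inequality: D_KL(P||Q) ≥ 0 for all distributions P, Q.

D_KL(P||Q) = Σ p(x) log(p(x)/q(x))
Each term is p(x) × log_2(p(x)/p(x)) = p(x) × log_2(1) = 0, so the sum is 0.
D_KL(P||Q) = 0.0000 bits

When P = Q, the KL divergence is exactly 0, as there is no 'divergence' between identical distributions.

This non-negativity is a fundamental property: relative entropy cannot be negative because it measures how different Q is from P.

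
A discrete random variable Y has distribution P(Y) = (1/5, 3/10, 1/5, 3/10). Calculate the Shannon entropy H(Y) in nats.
1.3662 nats

Shannon entropy is H(X) = -Σ p(x) log p(x).

For P = (1/5, 3/10, 1/5, 3/10):
H = -1/5 × log_e(1/5) -3/10 × log_e(3/10) -1/5 × log_e(1/5) -3/10 × log_e(3/10)
H = 1.3662 nats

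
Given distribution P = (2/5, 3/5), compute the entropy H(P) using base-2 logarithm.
0.9710 bits

Shannon entropy is H(X) = -Σ p(x) log p(x).

For P = (2/5, 3/5):
H = -2/5 × log_2(2/5) -3/5 × log_2(3/5)
H = 0.9710 bits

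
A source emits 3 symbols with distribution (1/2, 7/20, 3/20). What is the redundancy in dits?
0.0434 dits

Redundancy measures how far a source is from maximum entropy:
R = H_max - H(X)

Maximum entropy for 3 symbols: H_max = log_10(3) = 0.4771 dits
Actual entropy: H(X) = 0.4337 dits
Redundancy: R = 0.4771 - 0.4337 = 0.0434 dits

This redundancy represents potential for compression: the source could be compressed by 0.0434 dits per symbol.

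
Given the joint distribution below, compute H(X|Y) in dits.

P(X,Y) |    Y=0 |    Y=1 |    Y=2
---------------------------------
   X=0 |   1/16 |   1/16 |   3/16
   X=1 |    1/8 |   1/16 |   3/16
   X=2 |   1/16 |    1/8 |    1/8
0.4608 dits

Using the chain rule: H(X|Y) = H(X,Y) - H(Y)

First, compute H(X,Y) = 0.9123 dits

Marginal P(Y) = (1/4, 1/4, 1/2)
H(Y) = 0.4515 dits

H(X|Y) = H(X,Y) - H(Y) = 0.9123 - 0.4515 = 0.4608 dits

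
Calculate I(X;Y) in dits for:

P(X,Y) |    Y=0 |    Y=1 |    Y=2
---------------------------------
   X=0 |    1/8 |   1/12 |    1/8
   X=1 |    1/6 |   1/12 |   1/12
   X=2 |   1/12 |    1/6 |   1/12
0.0172 dits

Mutual information: I(X;Y) = H(X) + H(Y) - H(X,Y)

Marginals:
P(X) = (1/3, 1/3, 1/3), H(X) = 0.4771 dits
P(Y) = (3/8, 1/3, 7/24), H(Y) = 0.4749 dits

Joint entropy: H(X,Y) = 0.9348 dits

I(X;Y) = 0.4771 + 0.4749 - 0.9348 = 0.0172 dits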